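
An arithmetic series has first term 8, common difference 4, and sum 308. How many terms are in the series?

Using S = n/2 × [2a + (n-1)d]
308 = n/2 × [2(8) + (n-1)(4)]
308 = n/2 × [16 + 4n - 4]
616 = n × [12 + 4n]
4n² + (12)n - 616 = 0
Discriminant: Δ = (12)² - 4(4)(-616) = 144 + 9856 = 10000
√Δ = 100
n = [-(12) + √Δ] / (2·4) = (-12 + 100) / 8 = 88 / 8 = 11
(The negative root is discarded since n must be a positive integer.)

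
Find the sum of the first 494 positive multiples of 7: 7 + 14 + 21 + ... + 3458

Factor out 7: = 7(1 + 2 + ... + 494) = 7 × n(n+1)/2
= 7 × 494×495/2
= 7 × 122265
= 855855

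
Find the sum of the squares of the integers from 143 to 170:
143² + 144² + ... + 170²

Use ∑_{k=1}^{n} k² = n(n+1)(2n+1)/6, then subtract the first 142 terms.
∑_{k=1}^{170} k² = 170×171×341/6 = 1652145
∑_{k=1}^{142} k² = 142×143×285/6 = 964535
∑_{k=143}^{170} k² = 1652145 - 964535 = 687610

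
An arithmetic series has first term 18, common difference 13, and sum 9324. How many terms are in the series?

Using S = n/2 × [2a + (n-1)d]
9324 = n/2 × [2(18) + (n-1)(13)]
9324 = n/2 × [36 + 13n - 13]
18648 = n × [23 + 13n]
13n² + (23)n - 18648 = 0
Discriminant: Δ = (23)² - 4(13)(-18648) = 529 + 969696 = 970225
√Δ = 985
n = [-(23) + √Δ] / (2·13) = (-23 + 985) / 26 = 962 / 26 = 37
(The negative root is discarded since n must be a positive integer.)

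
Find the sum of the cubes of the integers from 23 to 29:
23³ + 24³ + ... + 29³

Use ∑_{k=1}^{n} k³ = [n(n+1)/2]², then subtract the first 22 terms.
∑_{k=1}^{29} k³ = [29×30/2]² = 435² = 189225
∑_{k=1}^{22} k³ = [22×23/2]² = 253² = 64009
∑_{k=23}^{29} k³ = 189225 - 64009 = 125216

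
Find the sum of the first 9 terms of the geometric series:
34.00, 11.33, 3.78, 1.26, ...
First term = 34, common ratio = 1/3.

Sₙ = a(1 - rⁿ) / (1 - r)
S_9 = 34(1 - (1/3)^9) / (1 - (1/3))
S_9 = 34(1 - (1/19683)) / (2/3)
S_9 = 334594/6561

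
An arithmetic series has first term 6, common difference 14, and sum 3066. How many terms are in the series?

Using S = n/2 × [2a + (n-1)d]
3066 = n/2 × [2(6) + (n-1)(14)]
3066 = n/2 × [12 + 14n - 14]
6132 = n × [-2 + 14n]
14n² + (-2)n - 6132 = 0
Discriminant: Δ = (-2)² - 4(14)(-6132) = 4 + 343392 = 343396
√Δ = 586
n = [-(-2) + √Δ] / (2·14) = (2 + 586) / 28 = 588 / 28 = 21
(The negative root is discarded since n must be a positive integer.)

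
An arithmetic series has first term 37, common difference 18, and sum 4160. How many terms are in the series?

Using S = n/2 × [2a + (n-1)d]
4160 = n/2 × [2(37) + (n-1)(18)]
4160 = n/2 × [74 + 18n - 18]
8320 = n × [56 + 18n]
18n² + (56)n - 8320 = 0
Discriminant: Δ = (56)² - 4(18)(-8320) = 3136 + 599040 = 602176
√Δ = 776
n = [-(56) + √Δ] / (2·18) = (-56 + 776) / 36 = 720 / 36 = 20
(The negative root is discarded since n must be a positive integer.)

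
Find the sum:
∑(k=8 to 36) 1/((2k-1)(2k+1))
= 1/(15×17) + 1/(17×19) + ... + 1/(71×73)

Partial fractions: 1/((2k-1)(2k+1)) = (1/2)[1/(2k-1) - 1/(2k+1)]
The series telescopes:
= (1/2)[1/15 - 1/73]
= 29/1095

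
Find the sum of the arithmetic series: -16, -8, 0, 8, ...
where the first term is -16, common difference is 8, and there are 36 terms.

Sₙ = n/2 × (first + last)
Last term = a + (n-1)d = -16 + (36-1)×8 = 264
S_36 = 36/2 × (-16 + 264)
S_36 = 36/2 × 248 = 4464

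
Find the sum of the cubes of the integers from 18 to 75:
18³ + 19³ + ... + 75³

Use ∑_{k=1}^{n} k³ = [n(n+1)/2]², then subtract the first 17 terms.
∑_{k=1}^{75} k³ = [75×76/2]² = 2850² = 8122500
∑_{k=1}^{17} k³ = [17×18/2]² = 153² = 23409
∑_{k=18}^{75} k³ = 8122500 - 23409 = 8099091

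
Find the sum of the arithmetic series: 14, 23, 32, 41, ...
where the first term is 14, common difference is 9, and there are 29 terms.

Sₙ = n/2 × (first + last)
Last term = a + (n-1)d = 14 + (29-1)×9 = 266
S_29 = 29/2 × (14 + 266)
S_29 = 29/2 × 280 = 4060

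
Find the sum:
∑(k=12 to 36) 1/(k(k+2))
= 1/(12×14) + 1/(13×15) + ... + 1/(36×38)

Partial fractions: 1/(k(k+2)) = (1/2)[1/k - 1/(k+2)]
Telescoping leaves the first two and last two terms:
= (1/2)[1/12 + 1/13 - 1/37 - 1/38]
= 11725/219336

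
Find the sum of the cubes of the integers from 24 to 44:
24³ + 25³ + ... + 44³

Use ∑_{k=1}^{n} k³ = [n(n+1)/2]², then subtract the first 23 terms.
∑_{k=1}^{44} k³ = [44×45/2]² = 990² = 980100
∑_{k=1}^{23} k³ = [23×24/2]² = 276² = 76176
∑_{k=24}^{44} k³ = 980100 - 76176 = 903924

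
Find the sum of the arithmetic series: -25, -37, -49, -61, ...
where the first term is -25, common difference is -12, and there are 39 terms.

Sₙ = n/2 × (first + last)
Last term = a + (n-1)d = -25 + (39-1)×(-12) = -481
S_39 = 39/2 × (-25 + (-481))
S_39 = 39/2 × (-506) = -9867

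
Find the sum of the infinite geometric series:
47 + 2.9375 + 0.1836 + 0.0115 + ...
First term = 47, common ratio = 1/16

For |r| < 1, S = a / (1 - r)
S = 47 / (1 - (1/16))
S = 47 / (15/16)
S = 752/15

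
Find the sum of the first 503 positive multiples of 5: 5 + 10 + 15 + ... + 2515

Factor out 5: = 5(1 + 2 + ... + 503) = 5 × n(n+1)/2
= 5 × 503×504/2
= 5 × 126756
= 633780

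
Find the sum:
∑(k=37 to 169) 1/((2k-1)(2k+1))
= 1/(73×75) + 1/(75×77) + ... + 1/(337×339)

Partial fractions: 1/((2k-1)(2k+1)) = (1/2)[1/(2k-1) - 1/(2k+1)]
The series telescopes:
= (1/2)[1/73 - 1/339]
= 133/24747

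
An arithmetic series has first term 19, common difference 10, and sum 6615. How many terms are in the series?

Using S = n/2 × [2a + (n-1)d]
6615 = n/2 × [2(19) + (n-1)(10)]
6615 = n/2 × [38 + 10n - 10]
13230 = n × [28 + 10n]
10n² + (28)n - 13230 = 0
Discriminant: Δ = (28)² - 4(10)(-13230) = 784 + 529200 = 529984
√Δ = 728
n = [-(28) + √Δ] / (2·10) = (-28 + 728) / 20 = 700 / 20 = 35
(The negative root is discarded since n must be a positive integer.)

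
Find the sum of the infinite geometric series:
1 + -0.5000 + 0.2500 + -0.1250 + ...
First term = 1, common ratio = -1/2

For |r| < 1, S = a / (1 - r)
S = 1 / (1 - (-1/2))
S = 1 / (3/2)
S = 2/3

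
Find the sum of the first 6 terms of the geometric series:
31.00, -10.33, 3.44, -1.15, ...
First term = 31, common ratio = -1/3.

Sₙ = a(1 - rⁿ) / (1 - r)
S_6 = 31(1 - (-1/3)^6) / (1 - (-1/3))
S_6 = 31(1 - (1/729)) / (4/3)
S_6 = 5642/243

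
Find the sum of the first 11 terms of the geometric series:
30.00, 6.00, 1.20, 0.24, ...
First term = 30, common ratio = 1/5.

Sₙ = a(1 - rⁿ) / (1 - r)
S_11 = 30(1 - (1/5)^11) / (1 - (1/5))
S_11 = 30(1 - (1/48828125)) / (4/5)
S_11 = 73242186/1953125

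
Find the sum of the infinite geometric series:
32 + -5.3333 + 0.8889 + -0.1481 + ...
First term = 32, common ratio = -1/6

For |r| < 1, S = a / (1 - r)
S = 32 / (1 - (-1/6))
S = 32 / (7/6)
S = 192/7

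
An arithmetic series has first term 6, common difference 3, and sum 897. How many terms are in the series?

Using S = n/2 × [2a + (n-1)d]
897 = n/2 × [2(6) + (n-1)(3)]
897 = n/2 × [12 + 3n - 3]
1794 = n × [9 + 3n]
3n² + (9)n - 1794 = 0
Discriminant: Δ = (9)² - 4(3)(-1794) = 81 + 21528 = 21609
√Δ = 147
n = [-(9) + √Δ] / (2·3) = (-9 + 147) / 6 = 138 / 6 = 23
(The negative root is discarded since n must be a positive integer.)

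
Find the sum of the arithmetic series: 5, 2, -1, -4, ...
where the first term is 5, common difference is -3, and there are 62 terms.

Sₙ = n/2 × (first + last)
Last term = a + (n-1)d = 5 + (62-1)×(-3) = -178
S_62 = 62/2 × (5 + (-178))
S_62 = 62/2 × (-173) = -5363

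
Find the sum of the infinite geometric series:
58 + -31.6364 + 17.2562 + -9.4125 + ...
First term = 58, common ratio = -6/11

For |r| < 1, S = a / (1 - r)
S = 58 / (1 - (-6/11))
S = 58 / (17/11)
S = 638/17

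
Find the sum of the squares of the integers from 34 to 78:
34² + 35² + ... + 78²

Use ∑_{k=1}^{n} k² = n(n+1)(2n+1)/6, then subtract the first 33 terms.
∑_{k=1}^{78} k² = 78×79×157/6 = 161239
∑_{k=1}^{33} k² = 33×34×67/6 = 12529
∑_{k=34}^{78} k² = 161239 - 12529 = 148710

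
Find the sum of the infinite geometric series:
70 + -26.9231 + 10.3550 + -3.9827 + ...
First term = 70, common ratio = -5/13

For |r| < 1, S = a / (1 - r)
S = 70 / (1 - (-5/13))
S = 70 / (18/13)
S = 455/9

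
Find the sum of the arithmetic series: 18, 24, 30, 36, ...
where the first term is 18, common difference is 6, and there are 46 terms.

Sₙ = n/2 × (first + last)
Last term = a + (n-1)d = 18 + (46-1)×6 = 288
S_46 = 46/2 × (18 + 288)
S_46 = 46/2 × 306 = 7038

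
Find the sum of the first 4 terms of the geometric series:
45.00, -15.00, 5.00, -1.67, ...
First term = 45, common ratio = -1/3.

Sₙ = a(1 - rⁿ) / (1 - r)
S_4 = 45(1 - (-1/3)^4) / (1 - (-1/3))
S_4 = 45(1 - (1/81)) / (4/3)
S_4 = 100/3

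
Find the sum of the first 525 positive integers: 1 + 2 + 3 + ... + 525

Formula: ∑k = n(n+1)/2
= 525×526/2
= 276150/2
= 138075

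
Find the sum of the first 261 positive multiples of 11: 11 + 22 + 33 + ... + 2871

Factor out 11: = 11(1 + 2 + ... + 261) = 11 × n(n+1)/2
= 11 × 261×262/2
= 11 × 34191
= 376101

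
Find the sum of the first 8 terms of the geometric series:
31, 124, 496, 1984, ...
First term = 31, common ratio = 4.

Sₙ = a(1 - rⁿ) / (1 - r)
S_8 = 31(1 - 4^8) / (1 - 4)
S_8 = 31(1 - 65536) / (-3)
S_8 = 677195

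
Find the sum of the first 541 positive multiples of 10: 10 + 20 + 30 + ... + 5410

Factor out 10: = 10(1 + 2 + ... + 541) = 10 × n(n+1)/2
= 10 × 541×542/2
= 10 × 146611
= 1466110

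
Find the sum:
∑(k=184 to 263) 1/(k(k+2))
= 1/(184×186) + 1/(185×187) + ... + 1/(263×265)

Partial fractions: 1/(k(k+2)) = (1/2)[1/k - 1/(k+2)]
Telescoping leaves the first two and last two terms:
= (1/2)[1/184 + 1/185 - 1/264 - 1/265]
= 97601/59535960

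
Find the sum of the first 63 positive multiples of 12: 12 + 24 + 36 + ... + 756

Factor out 12: = 12(1 + 2 + ... + 63) = 12 × n(n+1)/2
= 12 × 63×64/2
= 12 × 2016
= 24192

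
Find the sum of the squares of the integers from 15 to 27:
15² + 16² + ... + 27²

Use ∑_{k=1}^{n} k² = n(n+1)(2n+1)/6, then subtract the first 14 terms.
∑_{k=1}^{27} k² = 27×28×55/6 = 6930
∑_{k=1}^{14} k² = 14×15×29/6 = 1015
∑_{k=15}^{27} k² = 6930 - 1015 = 5915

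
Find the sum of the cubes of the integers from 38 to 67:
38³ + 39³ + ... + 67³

Use ∑_{k=1}^{n} k³ = [n(n+1)/2]², then subtract the first 37 terms.
∑_{k=1}^{67} k³ = [67×68/2]² = 2278² = 5189284
∑_{k=1}^{37} k³ = [37×38/2]² = 703² = 494209
∑_{k=38}^{67} k³ = 5189284 - 494209 = 4695075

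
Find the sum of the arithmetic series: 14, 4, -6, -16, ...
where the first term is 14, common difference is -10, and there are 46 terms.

Sₙ = n/2 × (first + last)
Last term = a + (n-1)d = 14 + (46-1)×(-10) = -436
S_46 = 46/2 × (14 + (-436))
S_46 = 46/2 × (-422) = -9706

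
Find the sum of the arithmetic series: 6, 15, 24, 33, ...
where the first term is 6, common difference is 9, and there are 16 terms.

Sₙ = n/2 × (first + last)
Last term = a + (n-1)d = 6 + (16-1)×9 = 141
S_16 = 16/2 × (6 + 141)
S_16 = 16/2 × 147 = 1176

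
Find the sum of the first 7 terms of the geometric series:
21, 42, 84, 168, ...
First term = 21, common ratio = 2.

Sₙ = a(1 - rⁿ) / (1 - r)
S_7 = 21(1 - 2^7) / (1 - 2)
S_7 = 21(1 - 128) / (-1)
S_7 = 2667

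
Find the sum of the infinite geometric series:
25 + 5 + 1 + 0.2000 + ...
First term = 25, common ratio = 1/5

For |r| < 1, S = a / (1 - r)
S = 25 / (1 - (1/5))
S = 25 / (4/5)
S = 125/4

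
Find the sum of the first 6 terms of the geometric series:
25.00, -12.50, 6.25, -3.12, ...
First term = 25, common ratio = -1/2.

Sₙ = a(1 - rⁿ) / (1 - r)
S_6 = 25(1 - (-1/2)^6) / (1 - (-1/2))
S_6 = 25(1 - (1/64)) / (3/2)
S_6 = 525/32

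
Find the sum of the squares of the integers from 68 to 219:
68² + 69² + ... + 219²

Use ∑_{k=1}^{n} k² = n(n+1)(2n+1)/6, then subtract the first 67 terms.
∑_{k=1}^{219} k² = 219×220×439/6 = 3525170
∑_{k=1}^{67} k² = 67×68×135/6 = 102510
∑_{k=68}^{219} k² = 3525170 - 102510 = 3422660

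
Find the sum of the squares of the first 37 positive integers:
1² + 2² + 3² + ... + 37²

Formula: ∑k² = n(n+1)(2n+1)/6
= 37×38×75/6
= 105450/6
= 17575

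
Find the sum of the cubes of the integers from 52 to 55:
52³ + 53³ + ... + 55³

Use ∑_{k=1}^{n} k³ = [n(n+1)/2]², then subtract the first 51 terms.
∑_{k=1}^{55} k³ = [55×56/2]² = 1540² = 2371600
∑_{k=1}^{51} k³ = [51×52/2]² = 1326² = 1758276
∑_{k=52}^{55} k³ = 2371600 - 1758276 = 613324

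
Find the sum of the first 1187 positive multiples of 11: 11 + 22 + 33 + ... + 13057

Factor out 11: = 11(1 + 2 + ... + 1187) = 11 × n(n+1)/2
= 11 × 1187×1188/2
= 11 × 705078
= 7755858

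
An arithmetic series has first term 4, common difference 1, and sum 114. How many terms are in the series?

Using S = n/2 × [2a + (n-1)d]
114 = n/2 × [2(4) + (n-1)(1)]
114 = n/2 × [8 + 1n - 1]
228 = n × [7 + 1n]
1n² + (7)n - 228 = 0
Discriminant: Δ = (7)² - 4(1)(-228) = 49 + 912 = 961
√Δ = 31
n = [-(7) + √Δ] / (2·1) = (-7 + 31) / 2 = 24 / 2 = 12
(The negative root is discarded since n must be a positive integer.)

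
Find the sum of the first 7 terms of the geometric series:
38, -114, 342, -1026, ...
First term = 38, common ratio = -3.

Sₙ = a(1 - rⁿ) / (1 - r)
S_7 = 38(1 - (-3)^7) / (1 - (-3))
S_7 = 38(1 - (-2187)) / (4)
S_7 = 20786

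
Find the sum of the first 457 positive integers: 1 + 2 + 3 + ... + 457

Formula: ∑k = n(n+1)/2
= 457×458/2
= 209306/2
= 104653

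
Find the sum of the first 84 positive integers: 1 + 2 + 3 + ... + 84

Formula: ∑k = n(n+1)/2
= 84×85/2
= 7140/2
= 3570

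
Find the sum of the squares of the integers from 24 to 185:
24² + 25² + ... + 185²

Use ∑_{k=1}^{n} k² = n(n+1)(2n+1)/6, then subtract the first 23 terms.
∑_{k=1}^{185} k² = 185×186×371/6 = 2127685
∑_{k=1}^{23} k² = 23×24×47/6 = 4324
∑_{k=24}^{185} k² = 2127685 - 4324 = 2123361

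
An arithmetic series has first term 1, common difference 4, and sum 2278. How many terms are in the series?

Using S = n/2 × [2a + (n-1)d]
2278 = n/2 × [2(1) + (n-1)(4)]
2278 = n/2 × [2 + 4n - 4]
4556 = n × [-2 + 4n]
4n² + (-2)n - 4556 = 0
Discriminant: Δ = (-2)² - 4(4)(-4556) = 4 + 72896 = 72900
√Δ = 270
n = [-(-2) + √Δ] / (2·4) = (2 + 270) / 8 = 272 / 8 = 34
(The negative root is discarded since n must be a positive integer.)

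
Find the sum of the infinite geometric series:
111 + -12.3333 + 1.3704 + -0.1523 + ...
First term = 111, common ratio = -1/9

For |r| < 1, S = a / (1 - r)
S = 111 / (1 - (-1/9))
S = 111 / (10/9)
S = 999/10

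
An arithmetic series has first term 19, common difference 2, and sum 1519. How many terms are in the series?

Using S = n/2 × [2a + (n-1)d]
1519 = n/2 × [2(19) + (n-1)(2)]
1519 = n/2 × [38 + 2n - 2]
3038 = n × [36 + 2n]
2n² + (36)n - 3038 = 0
Discriminant: Δ = (36)² - 4(2)(-3038) = 1296 + 24304 = 25600
√Δ = 160
n = [-(36) + √Δ] / (2·2) = (-36 + 160) / 4 = 124 / 4 = 31
(The negative root is discarded since n must be a positive integer.)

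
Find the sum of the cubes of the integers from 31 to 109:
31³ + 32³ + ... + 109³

Use ∑_{k=1}^{n} k³ = [n(n+1)/2]², then subtract the first 30 terms.
∑_{k=1}^{109} k³ = [109×110/2]² = 5995² = 35940025
∑_{k=1}^{30} k³ = [30×31/2]² = 465² = 216225
∑_{k=31}^{109} k³ = 35940025 - 216225 = 35723800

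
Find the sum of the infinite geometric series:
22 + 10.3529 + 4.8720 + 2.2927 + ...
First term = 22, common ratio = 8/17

For |r| < 1, S = a / (1 - r)
S = 22 / (1 - (8/17))
S = 22 / (9/17)
S = 374/9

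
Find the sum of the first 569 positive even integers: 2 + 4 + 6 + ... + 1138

Sum of first n even numbers = n(n+1)
= 569×570
= 324330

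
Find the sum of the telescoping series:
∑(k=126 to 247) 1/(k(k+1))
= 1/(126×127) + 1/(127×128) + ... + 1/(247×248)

Partial fractions: 1/(k(k+1)) = 1/k - 1/(k+1)
The series telescopes:
= (1/126 - 1/127) + (1/127 - 1/128) + ... + (1/247 - 1/248)
= 1/126 - 1/248
= 61/15624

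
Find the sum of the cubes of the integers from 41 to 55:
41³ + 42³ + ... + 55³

Use ∑_{k=1}^{n} k³ = [n(n+1)/2]², then subtract the first 40 terms.
∑_{k=1}^{55} k³ = [55×56/2]² = 1540² = 2371600
∑_{k=1}^{40} k³ = [40×41/2]² = 820² = 672400
∑_{k=41}^{55} k³ = 2371600 - 672400 = 1699200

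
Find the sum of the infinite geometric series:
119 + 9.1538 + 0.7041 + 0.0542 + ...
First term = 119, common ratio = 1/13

For |r| < 1, S = a / (1 - r)
S = 119 / (1 - (1/13))
S = 119 / (12/13)
S = 1547/12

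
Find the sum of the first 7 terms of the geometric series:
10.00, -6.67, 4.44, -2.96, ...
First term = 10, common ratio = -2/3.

Sₙ = a(1 - rⁿ) / (1 - r)
S_7 = 10(1 - (-2/3)^7) / (1 - (-2/3))
S_7 = 10(1 - (-128/2187)) / (5/3)
S_7 = 4630/729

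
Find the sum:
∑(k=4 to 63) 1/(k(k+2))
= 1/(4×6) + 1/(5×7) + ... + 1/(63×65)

Partial fractions: 1/(k(k+2)) = (1/2)[1/k - 1/(k+2)]
Telescoping leaves the first two and last two terms:
= (1/2)[1/4 + 1/5 - 1/64 - 1/65]
= 1743/8320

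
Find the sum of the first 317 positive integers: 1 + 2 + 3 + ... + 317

Formula: ∑k = n(n+1)/2
= 317×318/2
= 100806/2
= 50403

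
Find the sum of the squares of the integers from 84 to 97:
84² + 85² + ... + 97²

Use ∑_{k=1}^{n} k² = n(n+1)(2n+1)/6, then subtract the first 83 terms.
∑_{k=1}^{97} k² = 97×98×195/6 = 308945
∑_{k=1}^{83} k² = 83×84×167/6 = 194054
∑_{k=84}^{97} k² = 308945 - 194054 = 114891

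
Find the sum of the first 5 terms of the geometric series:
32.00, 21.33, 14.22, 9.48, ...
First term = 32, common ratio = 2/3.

Sₙ = a(1 - rⁿ) / (1 - r)
S_5 = 32(1 - (2/3)^5) / (1 - (2/3))
S_5 = 32(1 - (32/243)) / (1/3)
S_5 = 6752/81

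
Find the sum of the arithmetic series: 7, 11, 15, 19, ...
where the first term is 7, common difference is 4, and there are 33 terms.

Sₙ = n/2 × (first + last)
Last term = a + (n-1)d = 7 + (33-1)×4 = 135
S_33 = 33/2 × (7 + 135)
S_33 = 33/2 × 142 = 2343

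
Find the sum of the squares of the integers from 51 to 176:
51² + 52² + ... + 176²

Use ∑_{k=1}^{n} k² = n(n+1)(2n+1)/6, then subtract the first 50 terms.
∑_{k=1}^{176} k² = 176×177×353/6 = 1832776
∑_{k=1}^{50} k² = 50×51×101/6 = 42925
∑_{k=51}^{176} k² = 1832776 - 42925 = 1789851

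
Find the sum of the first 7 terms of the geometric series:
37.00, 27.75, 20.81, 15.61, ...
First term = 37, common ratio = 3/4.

Sₙ = a(1 - rⁿ) / (1 - r)
S_7 = 37(1 - (3/4)^7) / (1 - (3/4))
S_7 = 37(1 - (2187/16384)) / (1/4)
S_7 = 525289/4096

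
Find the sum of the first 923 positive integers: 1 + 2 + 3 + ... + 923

Formula: ∑k = n(n+1)/2
= 923×924/2
= 852852/2
= 426426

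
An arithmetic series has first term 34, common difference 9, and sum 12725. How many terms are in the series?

Using S = n/2 × [2a + (n-1)d]
12725 = n/2 × [2(34) + (n-1)(9)]
12725 = n/2 × [68 + 9n - 9]
25450 = n × [59 + 9n]
9n² + (59)n - 25450 = 0
Discriminant: Δ = (59)² - 4(9)(-25450) = 3481 + 916200 = 919681
√Δ = 959
n = [-(59) + √Δ] / (2·9) = (-59 + 959) / 18 = 900 / 18 = 50
(The negative root is discarded since n must be a positive integer.)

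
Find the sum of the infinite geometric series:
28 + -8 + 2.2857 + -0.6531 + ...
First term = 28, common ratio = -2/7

For |r| < 1, S = a / (1 - r)
S = 28 / (1 - (-2/7))
S = 28 / (9/7)
S = 196/9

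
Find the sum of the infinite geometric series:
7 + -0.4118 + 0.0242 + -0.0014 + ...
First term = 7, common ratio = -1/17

For |r| < 1, S = a / (1 - r)
S = 7 / (1 - (-1/17))
S = 7 / (18/17)
S = 119/18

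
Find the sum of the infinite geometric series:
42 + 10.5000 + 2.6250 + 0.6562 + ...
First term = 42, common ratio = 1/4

For |r| < 1, S = a / (1 - r)
S = 42 / (1 - (1/4))
S = 42 / (3/4)
S = 56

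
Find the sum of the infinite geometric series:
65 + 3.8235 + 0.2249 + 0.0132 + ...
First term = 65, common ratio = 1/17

For |r| < 1, S = a / (1 - r)
S = 65 / (1 - (1/17))
S = 65 / (16/17)
S = 1105/16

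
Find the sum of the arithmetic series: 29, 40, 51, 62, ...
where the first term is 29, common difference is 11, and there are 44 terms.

Sₙ = n/2 × (first + last)
Last term = a + (n-1)d = 29 + (44-1)×11 = 502
S_44 = 44/2 × (29 + 502)
S_44 = 44/2 × 531 = 11682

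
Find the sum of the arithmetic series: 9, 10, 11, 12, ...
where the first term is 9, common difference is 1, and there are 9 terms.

Sₙ = n/2 × (first + last)
Last term = a + (n-1)d = 9 + (9-1)×1 = 17
S_9 = 9/2 × (9 + 17)
S_9 = 9/2 × 26 = 117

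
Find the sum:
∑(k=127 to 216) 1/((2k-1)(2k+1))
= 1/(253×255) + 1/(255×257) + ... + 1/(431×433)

Partial fractions: 1/((2k-1)(2k+1)) = (1/2)[1/(2k-1) - 1/(2k+1)]
The series telescopes:
= (1/2)[1/253 - 1/433]
= 90/109549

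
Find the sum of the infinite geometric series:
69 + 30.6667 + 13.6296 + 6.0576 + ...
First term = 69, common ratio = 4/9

For |r| < 1, S = a / (1 - r)
S = 69 / (1 - (4/9))
S = 69 / (5/9)
S = 621/5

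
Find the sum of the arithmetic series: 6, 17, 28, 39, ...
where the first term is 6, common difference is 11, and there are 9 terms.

Sₙ = n/2 × (first + last)
Last term = a + (n-1)d = 6 + (9-1)×11 = 94
S_9 = 9/2 × (6 + 94)
S_9 = 9/2 × 100 = 450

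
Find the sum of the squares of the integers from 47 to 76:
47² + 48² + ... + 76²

Use ∑_{k=1}^{n} k² = n(n+1)(2n+1)/6, then subtract the first 46 terms.
∑_{k=1}^{76} k² = 76×77×153/6 = 149226
∑_{k=1}^{46} k² = 46×47×93/6 = 33511
∑_{k=47}^{76} k² = 149226 - 33511 = 115715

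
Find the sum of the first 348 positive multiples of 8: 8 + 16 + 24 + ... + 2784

Factor out 8: = 8(1 + 2 + ... + 348) = 8 × n(n+1)/2
= 8 × 348×349/2
= 8 × 60726
= 485808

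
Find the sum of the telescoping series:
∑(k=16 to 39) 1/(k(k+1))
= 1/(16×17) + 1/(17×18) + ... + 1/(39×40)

Partial fractions: 1/(k(k+1)) = 1/k - 1/(k+1)
The series telescopes:
= (1/16 - 1/17) + (1/17 - 1/18) + ... + (1/39 - 1/40)
= 1/16 - 1/40
= 3/80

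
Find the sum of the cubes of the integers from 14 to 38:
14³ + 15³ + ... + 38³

Use ∑_{k=1}^{n} k³ = [n(n+1)/2]², then subtract the first 13 terms.
∑_{k=1}^{38} k³ = [38×39/2]² = 741² = 549081
∑_{k=1}^{13} k³ = [13×14/2]² = 91² = 8281
∑_{k=14}^{38} k³ = 549081 - 8281 = 540800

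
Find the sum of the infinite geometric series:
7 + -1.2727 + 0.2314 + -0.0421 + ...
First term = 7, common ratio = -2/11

For |r| < 1, S = a / (1 - r)
S = 7 / (1 - (-2/11))
S = 7 / (13/11)
S = 77/13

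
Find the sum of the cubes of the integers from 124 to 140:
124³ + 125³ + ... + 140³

Use ∑_{k=1}^{n} k³ = [n(n+1)/2]², then subtract the first 123 terms.
∑_{k=1}^{140} k³ = [140×141/2]² = 9870² = 97416900
∑_{k=1}^{123} k³ = [123×124/2]² = 7626² = 58155876
∑_{k=124}^{140} k³ = 97416900 - 58155876 = 39261024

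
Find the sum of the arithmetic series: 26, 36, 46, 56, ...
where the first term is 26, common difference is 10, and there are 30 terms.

Sₙ = n/2 × (first + last)
Last term = a + (n-1)d = 26 + (30-1)×10 = 316
S_30 = 30/2 × (26 + 316)
S_30 = 30/2 × 342 = 5130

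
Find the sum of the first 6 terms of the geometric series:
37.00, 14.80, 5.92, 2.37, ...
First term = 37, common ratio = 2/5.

Sₙ = a(1 - rⁿ) / (1 - r)
S_6 = 37(1 - (2/5)^6) / (1 - (2/5))
S_6 = 37(1 - (64/15625)) / (3/5)
S_6 = 191919/3125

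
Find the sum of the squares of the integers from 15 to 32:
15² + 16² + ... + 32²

Use ∑_{k=1}^{n} k² = n(n+1)(2n+1)/6, then subtract the first 14 terms.
∑_{k=1}^{32} k² = 32×33×65/6 = 11440
∑_{k=1}^{14} k² = 14×15×29/6 = 1015
∑_{k=15}^{32} k² = 11440 - 1015 = 10425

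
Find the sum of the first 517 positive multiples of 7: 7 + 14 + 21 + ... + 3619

Factor out 7: = 7(1 + 2 + ... + 517) = 7 × n(n+1)/2
= 7 × 517×518/2
= 7 × 133903
= 937321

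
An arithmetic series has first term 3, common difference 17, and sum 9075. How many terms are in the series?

Using S = n/2 × [2a + (n-1)d]
9075 = n/2 × [2(3) + (n-1)(17)]
9075 = n/2 × [6 + 17n - 17]
18150 = n × [-11 + 17n]
17n² + (-11)n - 18150 = 0
Discriminant: Δ = (-11)² - 4(17)(-18150) = 121 + 1234200 = 1234321
√Δ = 1111
n = [-(-11) + √Δ] / (2·17) = (11 + 1111) / 34 = 1122 / 34 = 33
(The negative root is discarded since n must be a positive integer.)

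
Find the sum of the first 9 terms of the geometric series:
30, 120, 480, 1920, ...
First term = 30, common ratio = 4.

Sₙ = a(1 - rⁿ) / (1 - r)
S_9 = 30(1 - 4^9) / (1 - 4)
S_9 = 30(1 - 262144) / (-3)
S_9 = 2621430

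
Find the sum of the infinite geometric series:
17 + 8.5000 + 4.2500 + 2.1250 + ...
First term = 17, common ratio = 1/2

For |r| < 1, S = a / (1 - r)
S = 17 / (1 - (1/2))
S = 17 / (1/2)
S = 34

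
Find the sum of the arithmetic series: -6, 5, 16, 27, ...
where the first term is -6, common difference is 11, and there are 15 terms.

Sₙ = n/2 × (first + last)
Last term = a + (n-1)d = -6 + (15-1)×11 = 148
S_15 = 15/2 × (-6 + 148)
S_15 = 15/2 × 142 = 1065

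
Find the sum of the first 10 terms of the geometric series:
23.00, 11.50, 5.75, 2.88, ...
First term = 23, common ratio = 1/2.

Sₙ = a(1 - rⁿ) / (1 - r)
S_10 = 23(1 - (1/2)^10) / (1 - (1/2))
S_10 = 23(1 - (1/1024)) / (1/2)
S_10 = 23529/512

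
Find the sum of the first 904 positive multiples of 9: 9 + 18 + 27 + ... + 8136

Factor out 9: = 9(1 + 2 + ... + 904) = 9 × n(n+1)/2
= 9 × 904×905/2
= 9 × 409060
= 3681540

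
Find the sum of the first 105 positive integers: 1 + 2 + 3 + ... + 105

Formula: ∑k = n(n+1)/2
= 105×106/2
= 11130/2
= 5565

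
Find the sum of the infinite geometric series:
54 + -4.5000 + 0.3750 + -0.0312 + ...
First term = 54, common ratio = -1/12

For |r| < 1, S = a / (1 - r)
S = 54 / (1 - (-1/12))
S = 54 / (13/12)
S = 648/13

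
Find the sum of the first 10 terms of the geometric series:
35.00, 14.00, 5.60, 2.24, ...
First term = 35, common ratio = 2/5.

Sₙ = a(1 - rⁿ) / (1 - r)
S_10 = 35(1 - (2/5)^10) / (1 - (2/5))
S_10 = 35(1 - (1024/9765625)) / (3/5)
S_10 = 22784069/390625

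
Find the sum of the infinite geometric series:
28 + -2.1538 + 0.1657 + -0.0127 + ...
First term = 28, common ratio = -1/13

For |r| < 1, S = a / (1 - r)
S = 28 / (1 - (-1/13))
S = 28 / (14/13)
S = 26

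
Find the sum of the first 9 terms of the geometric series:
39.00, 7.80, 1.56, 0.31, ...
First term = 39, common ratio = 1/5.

Sₙ = a(1 - rⁿ) / (1 - r)
S_9 = 39(1 - (1/5)^9) / (1 - (1/5))
S_9 = 39(1 - (1/1953125)) / (4/5)
S_9 = 19042959/390625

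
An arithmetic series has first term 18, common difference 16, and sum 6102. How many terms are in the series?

Using S = n/2 × [2a + (n-1)d]
6102 = n/2 × [2(18) + (n-1)(16)]
6102 = n/2 × [36 + 16n - 16]
12204 = n × [20 + 16n]
16n² + (20)n - 12204 = 0
Discriminant: Δ = (20)² - 4(16)(-12204) = 400 + 781056 = 781456
√Δ = 884
n = [-(20) + √Δ] / (2·16) = (-20 + 884) / 32 = 864 / 32 = 27
(The negative root is discarded since n must be a positive integer.)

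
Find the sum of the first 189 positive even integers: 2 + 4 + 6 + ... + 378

Sum of first n even numbers = n(n+1)
= 189×190
= 35910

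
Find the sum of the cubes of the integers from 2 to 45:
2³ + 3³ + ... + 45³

Use ∑_{k=1}^{n} k³ = [n(n+1)/2]², then subtract the first 1 terms.
∑_{k=1}^{45} k³ = [45×46/2]² = 1035² = 1071225
∑_{k=1}^{1} k³ = [1×2/2]² = 1² = 1
∑_{k=2}^{45} k³ = 1071225 - 1 = 1071224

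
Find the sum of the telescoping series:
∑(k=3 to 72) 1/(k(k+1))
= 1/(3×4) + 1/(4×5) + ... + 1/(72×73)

Partial fractions: 1/(k(k+1)) = 1/k - 1/(k+1)
The series telescopes:
= (1/3 - 1/4) + (1/4 - 1/5) + ... + (1/72 - 1/73)
= 1/3 - 1/73
= 70/219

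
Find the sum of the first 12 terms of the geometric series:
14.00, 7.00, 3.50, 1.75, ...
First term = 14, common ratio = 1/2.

Sₙ = a(1 - rⁿ) / (1 - r)
S_12 = 14(1 - (1/2)^12) / (1 - (1/2))
S_12 = 14(1 - (1/4096)) / (1/2)
S_12 = 28665/1024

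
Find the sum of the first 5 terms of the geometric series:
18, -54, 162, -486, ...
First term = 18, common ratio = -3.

Sₙ = a(1 - rⁿ) / (1 - r)
S_5 = 18(1 - (-3)^5) / (1 - (-3))
S_5 = 18(1 - (-243)) / (4)
S_5 = 1098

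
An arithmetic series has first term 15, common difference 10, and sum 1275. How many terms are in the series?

Using S = n/2 × [2a + (n-1)d]
1275 = n/2 × [2(15) + (n-1)(10)]
1275 = n/2 × [30 + 10n - 10]
2550 = n × [20 + 10n]
10n² + (20)n - 2550 = 0
Discriminant: Δ = (20)² - 4(10)(-2550) = 400 + 102000 = 102400
√Δ = 320
n = [-(20) + √Δ] / (2·10) = (-20 + 320) / 20 = 300 / 20 = 15
(The negative root is discarded since n must be a positive integer.)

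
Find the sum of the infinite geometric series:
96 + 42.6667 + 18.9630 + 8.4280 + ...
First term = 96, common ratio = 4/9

For |r| < 1, S = a / (1 - r)
S = 96 / (1 - (4/9))
S = 96 / (5/9)
S = 864/5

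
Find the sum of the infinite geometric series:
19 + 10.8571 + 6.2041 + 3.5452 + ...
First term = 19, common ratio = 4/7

For |r| < 1, S = a / (1 - r)
S = 19 / (1 - (4/7))
S = 19 / (3/7)
S = 133/3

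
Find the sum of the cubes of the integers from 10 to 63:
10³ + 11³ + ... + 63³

Use ∑_{k=1}^{n} k³ = [n(n+1)/2]², then subtract the first 9 terms.
∑_{k=1}^{63} k³ = [63×64/2]² = 2016² = 4064256
∑_{k=1}^{9} k³ = [9×10/2]² = 45² = 2025
∑_{k=10}^{63} k³ = 4064256 - 2025 = 4062231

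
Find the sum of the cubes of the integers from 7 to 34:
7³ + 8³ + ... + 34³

Use ∑_{k=1}^{n} k³ = [n(n+1)/2]², then subtract the first 6 terms.
∑_{k=1}^{34} k³ = [34×35/2]² = 595² = 354025
∑_{k=1}^{6} k³ = [6×7/2]² = 21² = 441
∑_{k=7}^{34} k³ = 354025 - 441 = 353584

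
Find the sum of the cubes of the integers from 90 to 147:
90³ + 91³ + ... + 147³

Use ∑_{k=1}^{n} k³ = [n(n+1)/2]², then subtract the first 89 terms.
∑_{k=1}^{147} k³ = [147×148/2]² = 10878² = 118330884
∑_{k=1}^{89} k³ = [89×90/2]² = 4005² = 16040025
∑_{k=90}^{147} k³ = 118330884 - 16040025 = 102290859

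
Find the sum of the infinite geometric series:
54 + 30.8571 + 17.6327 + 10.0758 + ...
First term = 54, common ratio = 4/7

For |r| < 1, S = a / (1 - r)
S = 54 / (1 - (4/7))
S = 54 / (3/7)
S = 126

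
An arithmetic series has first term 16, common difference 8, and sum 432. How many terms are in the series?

Using S = n/2 × [2a + (n-1)d]
432 = n/2 × [2(16) + (n-1)(8)]
432 = n/2 × [32 + 8n - 8]
864 = n × [24 + 8n]
8n² + (24)n - 864 = 0
Discriminant: Δ = (24)² - 4(8)(-864) = 576 + 27648 = 28224
√Δ = 168
n = [-(24) + √Δ] / (2·8) = (-24 + 168) / 16 = 144 / 16 = 9
(The negative root is discarded since n must be a positive integer.)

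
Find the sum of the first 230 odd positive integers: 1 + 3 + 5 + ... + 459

Sum of first n odd numbers = n²
= 230²
= 52900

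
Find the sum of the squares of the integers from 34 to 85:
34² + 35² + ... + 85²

Use ∑_{k=1}^{n} k² = n(n+1)(2n+1)/6, then subtract the first 33 terms.
∑_{k=1}^{85} k² = 85×86×171/6 = 208335
∑_{k=1}^{33} k² = 33×34×67/6 = 12529
∑_{k=34}^{85} k² = 208335 - 12529 = 195806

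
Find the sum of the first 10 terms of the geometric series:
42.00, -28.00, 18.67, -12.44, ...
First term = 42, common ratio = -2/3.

Sₙ = a(1 - rⁿ) / (1 - r)
S_10 = 42(1 - (-2/3)^10) / (1 - (-2/3))
S_10 = 42(1 - (1024/59049)) / (5/3)
S_10 = 162470/6561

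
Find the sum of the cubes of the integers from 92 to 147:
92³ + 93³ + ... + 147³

Use ∑_{k=1}^{n} k³ = [n(n+1)/2]², then subtract the first 91 terms.
∑_{k=1}^{147} k³ = [147×148/2]² = 10878² = 118330884
∑_{k=1}^{91} k³ = [91×92/2]² = 4186² = 17522596
∑_{k=92}^{147} k³ = 118330884 - 17522596 = 100808288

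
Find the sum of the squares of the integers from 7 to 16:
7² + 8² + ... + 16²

Use ∑_{k=1}^{n} k² = n(n+1)(2n+1)/6, then subtract the first 6 terms.
∑_{k=1}^{16} k² = 16×17×33/6 = 1496
∑_{k=1}^{6} k² = 6×7×13/6 = 91
∑_{k=7}^{16} k² = 1496 - 91 = 1405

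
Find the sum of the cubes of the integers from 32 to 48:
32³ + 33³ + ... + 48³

Use ∑_{k=1}^{n} k³ = [n(n+1)/2]², then subtract the first 31 terms.
∑_{k=1}^{48} k³ = [48×49/2]² = 1176² = 1382976
∑_{k=1}^{31} k³ = [31×32/2]² = 496² = 246016
∑_{k=32}^{48} k³ = 1382976 - 246016 = 1136960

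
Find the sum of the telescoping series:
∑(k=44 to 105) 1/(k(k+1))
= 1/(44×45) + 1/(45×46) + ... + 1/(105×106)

Partial fractions: 1/(k(k+1)) = 1/k - 1/(k+1)
The series telescopes:
= (1/44 - 1/45) + (1/45 - 1/46) + ... + (1/105 - 1/106)
= 1/44 - 1/106
= 31/2332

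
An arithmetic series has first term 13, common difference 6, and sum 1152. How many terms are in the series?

Using S = n/2 × [2a + (n-1)d]
1152 = n/2 × [2(13) + (n-1)(6)]
1152 = n/2 × [26 + 6n - 6]
2304 = n × [20 + 6n]
6n² + (20)n - 2304 = 0
Discriminant: Δ = (20)² - 4(6)(-2304) = 400 + 55296 = 55696
√Δ = 236
n = [-(20) + √Δ] / (2·6) = (-20 + 236) / 12 = 216 / 12 = 18
(The negative root is discarded since n must be a positive integer.)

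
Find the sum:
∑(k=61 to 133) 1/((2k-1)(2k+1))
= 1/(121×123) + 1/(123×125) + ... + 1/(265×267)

Partial fractions: 1/((2k-1)(2k+1)) = (1/2)[1/(2k-1) - 1/(2k+1)]
The series telescopes:
= (1/2)[1/121 - 1/267]
= 73/32307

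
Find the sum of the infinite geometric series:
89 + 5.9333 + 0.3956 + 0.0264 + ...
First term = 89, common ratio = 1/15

For |r| < 1, S = a / (1 - r)
S = 89 / (1 - (1/15))
S = 89 / (14/15)
S = 1335/14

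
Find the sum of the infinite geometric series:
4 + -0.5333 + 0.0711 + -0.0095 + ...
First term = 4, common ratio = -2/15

For |r| < 1, S = a / (1 - r)
S = 4 / (1 - (-2/15))
S = 4 / (17/15)
S = 60/17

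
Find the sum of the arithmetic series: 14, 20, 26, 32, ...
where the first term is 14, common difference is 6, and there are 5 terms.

Sₙ = n/2 × (first + last)
Last term = a + (n-1)d = 14 + (5-1)×6 = 38
S_5 = 5/2 × (14 + 38)
S_5 = 5/2 × 52 = 130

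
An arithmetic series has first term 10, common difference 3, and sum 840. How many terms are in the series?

Using S = n/2 × [2a + (n-1)d]
840 = n/2 × [2(10) + (n-1)(3)]
840 = n/2 × [20 + 3n - 3]
1680 = n × [17 + 3n]
3n² + (17)n - 1680 = 0
Discriminant: Δ = (17)² - 4(3)(-1680) = 289 + 20160 = 20449
√Δ = 143
n = [-(17) + √Δ] / (2·3) = (-17 + 143) / 6 = 126 / 6 = 21
(The negative root is discarded since n must be a positive integer.)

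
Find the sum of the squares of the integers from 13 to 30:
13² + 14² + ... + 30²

Use ∑_{k=1}^{n} k² = n(n+1)(2n+1)/6, then subtract the first 12 terms.
∑_{k=1}^{30} k² = 30×31×61/6 = 9455
∑_{k=1}^{12} k² = 12×13×25/6 = 650
∑_{k=13}^{30} k² = 9455 - 650 = 8805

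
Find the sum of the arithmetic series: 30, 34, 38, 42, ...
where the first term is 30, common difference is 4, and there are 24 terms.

Sₙ = n/2 × (first + last)
Last term = a + (n-1)d = 30 + (24-1)×4 = 122
S_24 = 24/2 × (30 + 122)
S_24 = 24/2 × 152 = 1824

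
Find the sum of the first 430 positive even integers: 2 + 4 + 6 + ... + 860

Sum of first n even numbers = n(n+1)
= 430×431
= 185330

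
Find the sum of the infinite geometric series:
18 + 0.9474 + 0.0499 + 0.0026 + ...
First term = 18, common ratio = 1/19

For |r| < 1, S = a / (1 - r)
S = 18 / (1 - (1/19))
S = 18 / (18/19)
S = 19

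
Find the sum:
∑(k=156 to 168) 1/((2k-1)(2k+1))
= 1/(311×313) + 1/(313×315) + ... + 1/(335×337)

Partial fractions: 1/((2k-1)(2k+1)) = (1/2)[1/(2k-1) - 1/(2k+1)]
The series telescopes:
= (1/2)[1/311 - 1/337]
= 13/104807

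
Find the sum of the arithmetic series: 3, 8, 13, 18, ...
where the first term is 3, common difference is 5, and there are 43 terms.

Sₙ = n/2 × (first + last)
Last term = a + (n-1)d = 3 + (43-1)×5 = 213
S_43 = 43/2 × (3 + 213)
S_43 = 43/2 × 216 = 4644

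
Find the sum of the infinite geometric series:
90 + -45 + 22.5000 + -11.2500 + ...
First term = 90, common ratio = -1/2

For |r| < 1, S = a / (1 - r)
S = 90 / (1 - (-1/2))
S = 90 / (3/2)
S = 60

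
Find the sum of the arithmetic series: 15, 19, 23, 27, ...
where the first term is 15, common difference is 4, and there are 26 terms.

Sₙ = n/2 × (first + last)
Last term = a + (n-1)d = 15 + (26-1)×4 = 115
S_26 = 26/2 × (15 + 115)
S_26 = 26/2 × 130 = 1690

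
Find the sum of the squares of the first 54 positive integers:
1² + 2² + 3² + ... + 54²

Formula: ∑k² = n(n+1)(2n+1)/6
= 54×55×109/6
= 323730/6
= 53955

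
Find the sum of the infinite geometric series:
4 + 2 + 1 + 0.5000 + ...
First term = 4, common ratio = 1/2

For |r| < 1, S = a / (1 - r)
S = 4 / (1 - (1/2))
S = 4 / (1/2)
S = 8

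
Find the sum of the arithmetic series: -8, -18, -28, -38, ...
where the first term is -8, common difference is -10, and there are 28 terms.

Sₙ = n/2 × (first + last)
Last term = a + (n-1)d = -8 + (28-1)×(-10) = -278
S_28 = 28/2 × (-8 + (-278))
S_28 = 28/2 × (-286) = -4004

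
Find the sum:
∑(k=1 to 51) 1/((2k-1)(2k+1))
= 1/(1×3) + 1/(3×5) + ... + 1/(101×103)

Partial fractions: 1/((2k-1)(2k+1)) = (1/2)[1/(2k-1) - 1/(2k+1)]
The series telescopes:
= (1/2)[1/1 - 1/103]
= 51/103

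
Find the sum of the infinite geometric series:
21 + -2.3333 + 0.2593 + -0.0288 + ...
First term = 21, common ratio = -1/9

For |r| < 1, S = a / (1 - r)
S = 21 / (1 - (-1/9))
S = 21 / (10/9)
S = 189/10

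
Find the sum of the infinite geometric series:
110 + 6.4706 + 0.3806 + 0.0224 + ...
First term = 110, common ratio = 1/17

For |r| < 1, S = a / (1 - r)
S = 110 / (1 - (1/17))
S = 110 / (16/17)
S = 935/8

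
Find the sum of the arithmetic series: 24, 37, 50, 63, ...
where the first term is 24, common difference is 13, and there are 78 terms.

Sₙ = n/2 × (first + last)
Last term = a + (n-1)d = 24 + (78-1)×13 = 1025
S_78 = 78/2 × (24 + 1025)
S_78 = 78/2 × 1049 = 40911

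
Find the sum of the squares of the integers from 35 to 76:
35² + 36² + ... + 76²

Use ∑_{k=1}^{n} k² = n(n+1)(2n+1)/6, then subtract the first 34 terms.
∑_{k=1}^{76} k² = 76×77×153/6 = 149226
∑_{k=1}^{34} k² = 34×35×69/6 = 13685
∑_{k=35}^{76} k² = 149226 - 13685 = 135541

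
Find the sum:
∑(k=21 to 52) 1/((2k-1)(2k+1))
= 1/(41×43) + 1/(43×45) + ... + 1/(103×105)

Partial fractions: 1/((2k-1)(2k+1)) = (1/2)[1/(2k-1) - 1/(2k+1)]
The series telescopes:
= (1/2)[1/41 - 1/105]
= 32/4305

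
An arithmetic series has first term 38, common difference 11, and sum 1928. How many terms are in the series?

Using S = n/2 × [2a + (n-1)d]
1928 = n/2 × [2(38) + (n-1)(11)]
1928 = n/2 × [76 + 11n - 11]
3856 = n × [65 + 11n]
11n² + (65)n - 3856 = 0
Discriminant: Δ = (65)² - 4(11)(-3856) = 4225 + 169664 = 173889
√Δ = 417
n = [-(65) + √Δ] / (2·11) = (-65 + 417) / 22 = 352 / 22 = 16
(The negative root is discarded since n must be a positive integer.)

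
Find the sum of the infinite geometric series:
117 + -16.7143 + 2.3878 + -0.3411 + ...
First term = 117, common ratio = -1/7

For |r| < 1, S = a / (1 - r)
S = 117 / (1 - (-1/7))
S = 117 / (8/7)
S = 819/8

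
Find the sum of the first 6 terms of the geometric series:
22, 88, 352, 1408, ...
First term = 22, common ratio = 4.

Sₙ = a(1 - rⁿ) / (1 - r)
S_6 = 22(1 - 4^6) / (1 - 4)
S_6 = 22(1 - 4096) / (-3)
S_6 = 30030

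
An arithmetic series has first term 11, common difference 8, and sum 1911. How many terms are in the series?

Using S = n/2 × [2a + (n-1)d]
1911 = n/2 × [2(11) + (n-1)(8)]
1911 = n/2 × [22 + 8n - 8]
3822 = n × [14 + 8n]
8n² + (14)n - 3822 = 0
Discriminant: Δ = (14)² - 4(8)(-3822) = 196 + 122304 = 122500
√Δ = 350
n = [-(14) + √Δ] / (2·8) = (-14 + 350) / 16 = 336 / 16 = 21
(The negative root is discarded since n must be a positive integer.)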